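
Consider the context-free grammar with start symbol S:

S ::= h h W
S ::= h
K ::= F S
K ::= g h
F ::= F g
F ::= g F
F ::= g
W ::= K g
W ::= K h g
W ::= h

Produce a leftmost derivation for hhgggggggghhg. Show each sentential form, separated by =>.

S => hhW   [S ::= h h W]
hhW => hhKhg   [W ::= K h g]
hhKhg => hhFShg   [K ::= F S]
hhFShg => hhFgShg   [F ::= F g]
hhFgShg => hhFggShg   [F ::= F g]
hhFggShg => hhFgggShg   [F ::= F g]
hhFgggShg => hhFggggShg   [F ::= F g]
hhFggggShg => hhgFggggShg   [F ::= g F]
hhgFggggShg => hhggFggggShg   [F ::= g F]
hhggFggggShg => hhggFgggggShg   [F ::= F g]
hhggFgggggShg => hhggggggggShg   [F ::= g]
hhggggggggShg => hhgggggggghhg   [S ::= h]

S=>hhW=>hhKhg=>hhFShg=>hhFgShg=>hhFggShg=>hhFgggShg=>hhFggggShg=>hhgFggggShg=>hhggFggggShg=>hhggFgggggShg=>hhggggggggShg=>hhgggggggghhg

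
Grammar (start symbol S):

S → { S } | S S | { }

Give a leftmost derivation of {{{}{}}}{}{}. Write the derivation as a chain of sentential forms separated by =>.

S=>SS=>SSS=>{S}SS=>{{S}}SS=>{{SS}}SS=>{{{}S}}SS=>{{{}{}}}SS=>{{{}{}}}{}S=>{{{}{}}}{}{}

S => SS   [S → S S]
SS => SSS   [S → S S]
SSS => {S}SS   [S → { S }]
{S}SS => {{S}}SS   [S → { S }]
{{S}}SS => {{SS}}SS   [S → S S]
{{SS}}SS => {{{}S}}SS   [S → { }]
{{{}S}}SS => {{{}{}}}SS   [S → { }]
{{{}{}}}SS => {{{}{}}}{}S   [S → { }]
{{{}{}}}{}S => {{{}{}}}{}{}   [S → { }]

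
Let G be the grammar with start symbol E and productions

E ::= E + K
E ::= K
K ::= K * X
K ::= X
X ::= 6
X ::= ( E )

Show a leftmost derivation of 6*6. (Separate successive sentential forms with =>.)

E => K => K*X => X*X => 6*X => 6*6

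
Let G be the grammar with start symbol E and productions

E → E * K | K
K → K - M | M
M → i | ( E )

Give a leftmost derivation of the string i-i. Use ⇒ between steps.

E⇒K⇒K-M⇒M-M⇒i-M⇒i-i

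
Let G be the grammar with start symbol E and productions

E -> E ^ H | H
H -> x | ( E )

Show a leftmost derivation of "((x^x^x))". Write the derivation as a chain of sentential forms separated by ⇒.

E ⇒ H ⇒ (E) ⇒ (H) ⇒ ((E)) ⇒ ((E^H)) ⇒ ((E^H^H)) ⇒ ((H^H^H)) ⇒ ((x^H^H)) ⇒ ((x^x^H)) ⇒ ((x^x^x))

E ⇒ H   [E -> H]
H ⇒ (E)   [H -> ( E )]
(E) ⇒ (H)   [E -> H]
(H) ⇒ ((E))   [H -> ( E )]
((E)) ⇒ ((E^H))   [E -> E ^ H]
((E^H)) ⇒ ((E^H^H))   [E -> E ^ H]
((E^H^H)) ⇒ ((H^H^H))   [E -> H]
((H^H^H)) ⇒ ((x^H^H))   [H -> x]
((x^H^H)) ⇒ ((x^x^H))   [H -> x]
((x^x^H)) ⇒ ((x^x^x))   [H -> x]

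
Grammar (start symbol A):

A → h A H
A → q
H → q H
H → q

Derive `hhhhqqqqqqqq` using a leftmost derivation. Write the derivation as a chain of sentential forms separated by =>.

A => hAH => hhAHH => hhhAHHH => hhhhAHHHH => hhhhqHHHH => hhhhqqHHH => hhhhqqqHHH => hhhhqqqqHH => hhhhqqqqqHH => hhhhqqqqqqHH => hhhhqqqqqqqH => hhhhqqqqqqqq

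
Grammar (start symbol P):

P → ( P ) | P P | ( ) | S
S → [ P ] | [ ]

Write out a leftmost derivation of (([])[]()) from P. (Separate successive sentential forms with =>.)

P => (P) => (PP) => (PPP) => ((P)PP) => ((S)PP) => (([])PP) => (([])SP) => (([])[]P) => (([])[]())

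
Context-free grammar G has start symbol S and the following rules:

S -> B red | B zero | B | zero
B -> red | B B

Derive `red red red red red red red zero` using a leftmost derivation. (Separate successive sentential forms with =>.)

S => B zero => B B zero => B B B zero => B B B B zero => red B B B zero => red B B B B zero => red B B B B B zero => red red B B B B zero => red red red B B B zero => red red red B B B B zero => red red red red B B B zero => red red red red red B B zero => red red red red red red B zero => red red red red red red red zero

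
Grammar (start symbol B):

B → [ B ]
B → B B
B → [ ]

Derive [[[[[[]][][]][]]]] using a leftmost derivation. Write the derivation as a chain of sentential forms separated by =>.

B => [B]   [B → [ B ]]
[B] => [[B]]   [B → [ B ]]
[[B]] => [[[B]]]   [B → [ B ]]
[[[B]]] => [[[BB]]]   [B → B B]
[[[BB]]] => [[[[B]B]]]   [B → [ B ]]
[[[[B]B]]] => [[[[BB]B]]]   [B → B B]
[[[[BB]B]]] => [[[[BBB]B]]]   [B → B B]
[[[[BBB]B]]] => [[[[[B]BB]B]]]   [B → [ B ]]
[[[[[B]BB]B]]] => [[[[[[]]BB]B]]]   [B → [ ]]
[[[[[[]]BB]B]]] => [[[[[[]][]B]B]]]   [B → [ ]]
[[[[[[]][]B]B]]] => [[[[[[]][][]]B]]]   [B → [ ]]
[[[[[[]][][]]B]]] => [[[[[[]][][]][]]]]   [B → [ ]]

B => [B] => [[B]] => [[[B]]] => [[[BB]]] => [[[[B]B]]] => [[[[BB]B]]] => [[[[BBB]B]]] => [[[[[B]BB]B]]] => [[[[[[]]BB]B]]] => [[[[[[]][]B]B]]] => [[[[[[]][][]]B]]] => [[[[[[]][][]][]]]]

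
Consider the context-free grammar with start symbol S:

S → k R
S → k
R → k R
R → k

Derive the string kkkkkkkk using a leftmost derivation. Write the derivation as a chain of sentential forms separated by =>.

S => kR => kkR => kkkR => kkkkR => kkkkkR => kkkkkkR => kkkkkkkR => kkkkkkkk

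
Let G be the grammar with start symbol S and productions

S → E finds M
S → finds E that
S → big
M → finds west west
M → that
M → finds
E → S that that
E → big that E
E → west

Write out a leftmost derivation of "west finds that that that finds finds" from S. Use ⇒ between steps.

S ⇒ E finds M ⇒ S that that finds M ⇒ E finds M that that finds M ⇒ west finds M that that finds M ⇒ west finds that that that finds M ⇒ west finds that that that finds finds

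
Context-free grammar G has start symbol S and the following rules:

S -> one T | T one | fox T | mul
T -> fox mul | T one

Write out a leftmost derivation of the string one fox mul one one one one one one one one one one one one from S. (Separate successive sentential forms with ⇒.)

S ⇒ one T ⇒ one T one ⇒ one T one one ⇒ one T one one one ⇒ one T one one one one ⇒ one T one one one one one ⇒ one T one one one one one one ⇒ one T one one one one one one one ⇒ one T one one one one one one one one ⇒ one T one one one one one one one one one ⇒ one T one one one one one one one one one one ⇒ one T one one one one one one one one one one one ⇒ one T one one one one one one one one one one one one ⇒ one fox mul one one one one one one one one one one one one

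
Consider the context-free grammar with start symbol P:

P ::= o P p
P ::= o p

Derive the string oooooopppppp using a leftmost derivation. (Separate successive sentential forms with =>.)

P=>oPp=>ooPpp=>oooPppp=>ooooPpppp=>oooooPppppp=>oooooopppppp

P => oPp   [P ::= o P p]
oPp => ooPpp   [P ::= o P p]
ooPpp => oooPppp   [P ::= o P p]
oooPppp => ooooPpppp   [P ::= o P p]
ooooPpppp => oooooPppppp   [P ::= o P p]
oooooPppppp => oooooopppppp   [P ::= o p]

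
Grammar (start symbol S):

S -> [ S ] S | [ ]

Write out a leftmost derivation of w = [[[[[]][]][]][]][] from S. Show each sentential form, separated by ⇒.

S ⇒ [S]S   [S -> [ S ] S]
[S]S ⇒ [[S]S]S   [S -> [ S ] S]
[[S]S]S ⇒ [[[S]S]S]S   [S -> [ S ] S]
[[[S]S]S]S ⇒ [[[[S]S]S]S]S   [S -> [ S ] S]
[[[[S]S]S]S]S ⇒ [[[[[]]S]S]S]S   [S -> [ ]]
[[[[[]]S]S]S]S ⇒ [[[[[]][]]S]S]S   [S -> [ ]]
[[[[[]][]]S]S]S ⇒ [[[[[]][]][]]S]S   [S -> [ ]]
[[[[[]][]][]]S]S ⇒ [[[[[]][]][]][]]S   [S -> [ ]]
[[[[[]][]][]][]]S ⇒ [[[[[]][]][]][]][]   [S -> [ ]]

S ⇒ [S]S ⇒ [[S]S]S ⇒ [[[S]S]S]S ⇒ [[[[S]S]S]S]S ⇒ [[[[[]]S]S]S]S ⇒ [[[[[]][]]S]S]S ⇒ [[[[[]][]][]]S]S ⇒ [[[[[]][]][]][]]S ⇒ [[[[[]][]][]][]][]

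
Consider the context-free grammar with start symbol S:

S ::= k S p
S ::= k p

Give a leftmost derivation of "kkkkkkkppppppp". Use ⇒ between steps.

S ⇒ kSp ⇒ kkSpp ⇒ kkkSppp ⇒ kkkkSpppp ⇒ kkkkkSppppp ⇒ kkkkkkSpppppp ⇒ kkkkkkkppppppp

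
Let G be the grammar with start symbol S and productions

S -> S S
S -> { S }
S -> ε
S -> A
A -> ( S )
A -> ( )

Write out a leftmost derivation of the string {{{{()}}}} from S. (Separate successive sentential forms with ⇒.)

S ⇒ {S} ⇒ {{S}} ⇒ {{{S}}} ⇒ {{{{S}}}} ⇒ {{{{A}}}} ⇒ {{{{()}}}}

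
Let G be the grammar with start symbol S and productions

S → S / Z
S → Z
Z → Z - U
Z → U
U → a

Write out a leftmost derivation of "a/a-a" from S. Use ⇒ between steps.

S ⇒ S/Z   [S → S / Z]
S/Z ⇒ Z/Z   [S → Z]
Z/Z ⇒ U/Z   [Z → U]
U/Z ⇒ a/Z   [U → a]
a/Z ⇒ a/Z-U   [Z → Z - U]
a/Z-U ⇒ a/U-U   [Z → U]
a/U-U ⇒ a/a-U   [U → a]
a/a-U ⇒ a/a-a   [U → a]

S⇒S/Z⇒Z/Z⇒U/Z⇒a/Z⇒a/Z-U⇒a/U-U⇒a/a-U⇒a/a-a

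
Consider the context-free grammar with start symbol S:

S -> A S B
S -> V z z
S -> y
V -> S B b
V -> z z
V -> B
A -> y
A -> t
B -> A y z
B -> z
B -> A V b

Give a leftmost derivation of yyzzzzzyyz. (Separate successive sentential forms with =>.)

S => ASB   [S -> A S B]
ASB => ySB   [A -> y]
ySB => yASBB   [S -> A S B]
yASBB => yySBB   [A -> y]
yySBB => yyVzzBB   [S -> V z z]
yyVzzBB => yyzzzzBB   [V -> z z]
yyzzzzBB => yyzzzzzB   [B -> z]
yyzzzzzB => yyzzzzzAyz   [B -> A y z]
yyzzzzzAyz => yyzzzzzyyz   [A -> y]

S => ASB => ySB => yASBB => yySBB => yyVzzBB => yyzzzzBB => yyzzzzzB => yyzzzzzAyz => yyzzzzzyyz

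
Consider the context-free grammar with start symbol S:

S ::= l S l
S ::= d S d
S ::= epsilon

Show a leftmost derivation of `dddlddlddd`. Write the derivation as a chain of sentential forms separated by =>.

S => dSd => ddSdd => dddSddd => dddlSlddd => dddldSdlddd => dddlddlddd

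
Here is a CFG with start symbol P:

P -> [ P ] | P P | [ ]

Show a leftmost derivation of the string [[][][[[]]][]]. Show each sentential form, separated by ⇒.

P ⇒ [P]   [P -> [ P ]]
[P] ⇒ [PP]   [P -> P P]
[PP] ⇒ [PPP]   [P -> P P]
[PPP] ⇒ [[]PP]   [P -> [ ]]
[[]PP] ⇒ [[][]P]   [P -> [ ]]
[[][]P] ⇒ [[][]PP]   [P -> P P]
[[][]PP] ⇒ [[][][P]P]   [P -> [ P ]]
[[][][P]P] ⇒ [[][][[P]]P]   [P -> [ P ]]
[[][][[P]]P] ⇒ [[][][[[]]]P]   [P -> [ ]]
[[][][[[]]]P] ⇒ [[][][[[]]][]]   [P -> [ ]]

P ⇒ [P] ⇒ [PP] ⇒ [PPP] ⇒ [[]PP] ⇒ [[][]P] ⇒ [[][]PP] ⇒ [[][][P]P] ⇒ [[][][[P]]P] ⇒ [[][][[[]]]P] ⇒ [[][][[[]]][]]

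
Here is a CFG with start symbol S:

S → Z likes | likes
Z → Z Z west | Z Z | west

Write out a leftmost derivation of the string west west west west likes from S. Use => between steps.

S => Z likes   [S → Z likes]
Z likes => Z Z likes   [Z → Z Z]
Z Z likes => Z Z west Z likes   [Z → Z Z west]
Z Z west Z likes => west Z west Z likes   [Z → west]
west Z west Z likes => west west west Z likes   [Z → west]
west west west Z likes => west west west west likes   [Z → west]

S => Z likes => Z Z likes => Z Z west Z likes => west Z west Z likes => west west west Z likes => west west west west likes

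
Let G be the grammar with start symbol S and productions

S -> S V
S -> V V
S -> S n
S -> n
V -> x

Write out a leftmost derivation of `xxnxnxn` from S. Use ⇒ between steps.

S ⇒ Sn ⇒ SVn ⇒ SnVn ⇒ SVnVn ⇒ SnVnVn ⇒ VVnVnVn ⇒ xVnVnVn ⇒ xxnVnVn ⇒ xxnxnVn ⇒ xxnxnxn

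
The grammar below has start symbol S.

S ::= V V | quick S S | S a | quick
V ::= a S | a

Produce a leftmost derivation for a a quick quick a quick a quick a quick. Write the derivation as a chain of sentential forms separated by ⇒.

S ⇒ V V ⇒ a V ⇒ a a S ⇒ a a quick S S ⇒ a a quick quick S S S ⇒ a a quick quick V V S S ⇒ a a quick quick a S V S S ⇒ a a quick quick a quick V S S ⇒ a a quick quick a quick a S S ⇒ a a quick quick a quick a S a S ⇒ a a quick quick a quick a quick a S ⇒ a a quick quick a quick a quick a quick

S ⇒ V V   [S ::= V V]
V V ⇒ a V   [V ::= a]
a V ⇒ a a S   [V ::= a S]
a a S ⇒ a a quick S S   [S ::= quick S S]
a a quick S S ⇒ a a quick quick S S S   [S ::= quick S S]
a a quick quick S S S ⇒ a a quick quick V V S S   [S ::= V V]
a a quick quick V V S S ⇒ a a quick quick a S V S S   [V ::= a S]
a a quick quick a S V S S ⇒ a a quick quick a quick V S S   [S ::= quick]
a a quick quick a quick V S S ⇒ a a quick quick a quick a S S   [V ::= a]
a a quick quick a quick a S S ⇒ a a quick quick a quick a S a S   [S ::= S a]
a a quick quick a quick a S a S ⇒ a a quick quick a quick a quick a S   [S ::= quick]
a a quick quick a quick a quick a S ⇒ a a quick quick a quick a quick a quick   [S ::= quick]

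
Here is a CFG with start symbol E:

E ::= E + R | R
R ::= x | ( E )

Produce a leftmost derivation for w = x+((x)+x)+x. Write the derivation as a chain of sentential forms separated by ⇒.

E ⇒ E+R   [E ::= E + R]
E+R ⇒ E+R+R   [E ::= E + R]
E+R+R ⇒ R+R+R   [E ::= R]
R+R+R ⇒ x+R+R   [R ::= x]
x+R+R ⇒ x+(E)+R   [R ::= ( E )]
x+(E)+R ⇒ x+(E+R)+R   [E ::= E + R]
x+(E+R)+R ⇒ x+(R+R)+R   [E ::= R]
x+(R+R)+R ⇒ x+((E)+R)+R   [R ::= ( E )]
x+((E)+R)+R ⇒ x+((R)+R)+R   [E ::= R]
x+((R)+R)+R ⇒ x+((x)+R)+R   [R ::= x]
x+((x)+R)+R ⇒ x+((x)+x)+R   [R ::= x]
x+((x)+x)+R ⇒ x+((x)+x)+x   [R ::= x]

E⇒E+R⇒E+R+R⇒R+R+R⇒x+R+R⇒x+(E)+R⇒x+(E+R)+R⇒x+(R+R)+R⇒x+((E)+R)+R⇒x+((R)+R)+R⇒x+((x)+R)+R⇒x+((x)+x)+R⇒x+((x)+x)+x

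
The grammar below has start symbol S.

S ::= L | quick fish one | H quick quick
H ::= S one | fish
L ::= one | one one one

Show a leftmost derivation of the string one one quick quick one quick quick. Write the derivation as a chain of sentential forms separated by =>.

S => H quick quick => S one quick quick => H quick quick one quick quick => S one quick quick one quick quick => L one quick quick one quick quick => one one quick quick one quick quick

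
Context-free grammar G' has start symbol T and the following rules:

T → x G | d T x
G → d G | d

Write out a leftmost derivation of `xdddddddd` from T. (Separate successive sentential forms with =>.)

T => xG => xdG => xddG => xdddG => xddddG => xdddddG => xddddddG => xdddddddG => xdddddddd

T => xG   [T → x G]
xG => xdG   [G → d G]
xdG => xddG   [G → d G]
xddG => xdddG   [G → d G]
xdddG => xddddG   [G → d G]
xddddG => xdddddG   [G → d G]
xdddddG => xddddddG   [G → d G]
xddddddG => xdddddddG   [G → d G]
xdddddddG => xdddddddd   [G → d]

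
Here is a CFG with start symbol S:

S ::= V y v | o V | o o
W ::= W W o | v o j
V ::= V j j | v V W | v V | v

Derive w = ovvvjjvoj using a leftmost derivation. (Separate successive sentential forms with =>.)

S => oV => ovVW => ovvVW => ovvVjjW => ovvvjjW => ovvvjjvoj

S => oV   [S ::= o V]
oV => ovVW   [V ::= v V W]
ovVW => ovvVW   [V ::= v V]
ovvVW => ovvVjjW   [V ::= V j j]
ovvVjjW => ovvvjjW   [V ::= v]
ovvvjjW => ovvvjjvoj   [W ::= v o j]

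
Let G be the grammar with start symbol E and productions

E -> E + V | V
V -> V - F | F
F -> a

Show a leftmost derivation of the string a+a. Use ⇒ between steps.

E ⇒ E+V ⇒ V+V ⇒ F+V ⇒ a+V ⇒ a+F ⇒ a+a

E ⇒ E+V   [E -> E + V]
E+V ⇒ V+V   [E -> V]
V+V ⇒ F+V   [V -> F]
F+V ⇒ a+V   [F -> a]
a+V ⇒ a+F   [V -> F]
a+F ⇒ a+a   [F -> a]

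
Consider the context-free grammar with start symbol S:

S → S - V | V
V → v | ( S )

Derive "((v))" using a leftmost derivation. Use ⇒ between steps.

S ⇒ V   [S → V]
V ⇒ (S)   [V → ( S )]
(S) ⇒ (V)   [S → V]
(V) ⇒ ((S))   [V → ( S )]
((S)) ⇒ ((V))   [S → V]
((V)) ⇒ ((v))   [V → v]

S ⇒ V ⇒ (S) ⇒ (V) ⇒ ((S)) ⇒ ((V)) ⇒ ((v))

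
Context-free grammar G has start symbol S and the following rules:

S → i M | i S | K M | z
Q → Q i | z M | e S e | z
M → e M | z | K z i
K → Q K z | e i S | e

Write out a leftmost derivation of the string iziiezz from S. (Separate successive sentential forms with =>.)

S => iS   [S → i S]
iS => iKM   [S → K M]
iKM => iQKzM   [K → Q K z]
iQKzM => iQiKzM   [Q → Q i]
iQiKzM => iQiiKzM   [Q → Q i]
iQiiKzM => iziiKzM   [Q → z]
iziiKzM => iziiezM   [K → e]
iziiezM => iziiezz   [M → z]

S => iS => iKM => iQKzM => iQiKzM => iQiiKzM => iziiKzM => iziiezM => iziiezz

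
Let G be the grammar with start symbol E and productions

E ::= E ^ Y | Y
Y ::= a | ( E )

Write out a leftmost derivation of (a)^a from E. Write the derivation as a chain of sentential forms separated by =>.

E => E^Y => Y^Y => (E)^Y => (Y)^Y => (a)^Y => (a)^a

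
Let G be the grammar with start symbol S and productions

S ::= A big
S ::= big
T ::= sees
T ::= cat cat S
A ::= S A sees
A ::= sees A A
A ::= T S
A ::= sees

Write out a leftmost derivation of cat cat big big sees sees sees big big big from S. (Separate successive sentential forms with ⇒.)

S ⇒ A big   [S ::= A big]
A big ⇒ T S big   [A ::= T S]
T S big ⇒ cat cat S S big   [T ::= cat cat S]
cat cat S S big ⇒ cat cat A big S big   [S ::= A big]
cat cat A big S big ⇒ cat cat S A sees big S big   [A ::= S A sees]
cat cat S A sees big S big ⇒ cat cat big A sees big S big   [S ::= big]
cat cat big A sees big S big ⇒ cat cat big S A sees sees big S big   [A ::= S A sees]
cat cat big S A sees sees big S big ⇒ cat cat big big A sees sees big S big   [S ::= big]
cat cat big big A sees sees big S big ⇒ cat cat big big sees sees sees big S big   [A ::= sees]
cat cat big big sees sees sees big S big ⇒ cat cat big big sees sees sees big big big   [S ::= big]

S ⇒ A big ⇒ T S big ⇒ cat cat S S big ⇒ cat cat A big S big ⇒ cat cat S A sees big S big ⇒ cat cat big A sees big S big ⇒ cat cat big S A sees sees big S big ⇒ cat cat big big A sees sees big S big ⇒ cat cat big big sees sees sees big S big ⇒ cat cat big big sees sees sees big big big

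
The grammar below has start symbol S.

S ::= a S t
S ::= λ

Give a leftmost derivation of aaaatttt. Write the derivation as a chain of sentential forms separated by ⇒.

S⇒aSt⇒aaStt⇒aaaSttt⇒aaaaStttt⇒aaaatttt

S ⇒ aSt   [S ::= a S t]
aSt ⇒ aaStt   [S ::= a S t]
aaStt ⇒ aaaSttt   [S ::= a S t]
aaaSttt ⇒ aaaaStttt   [S ::= a S t]
aaaaStttt ⇒ aaaatttt   [S ::= λ]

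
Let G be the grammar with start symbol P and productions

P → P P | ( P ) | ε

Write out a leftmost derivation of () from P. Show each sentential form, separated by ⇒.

P ⇒ PP   [P → P P]
PP ⇒ PPP   [P → P P]
PPP ⇒ PPPP   [P → P P]
PPPP ⇒ PPPPP   [P → P P]
PPPPP ⇒ (P)PPPP   [P → ( P )]
(P)PPPP ⇒ ()PPPP   [P → ε]
()PPPP ⇒ ()PPP   [P → ε]
()PPP ⇒ ()PP   [P → ε]
()PP ⇒ ()P   [P → ε]
()P ⇒ ()   [P → ε]

P⇒PP⇒PPP⇒PPPP⇒PPPPP⇒(P)PPPP⇒()PPPP⇒()PPP⇒()PP⇒()P⇒()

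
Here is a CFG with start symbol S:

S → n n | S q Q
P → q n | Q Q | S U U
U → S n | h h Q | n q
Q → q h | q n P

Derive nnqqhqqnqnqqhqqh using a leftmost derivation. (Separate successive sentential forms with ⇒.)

S⇒SqQ⇒SqQqQ⇒SqQqQqQ⇒SqQqQqQqQ⇒nnqQqQqQqQ⇒nnqqhqQqQqQ⇒nnqqhqqnPqQqQ⇒nnqqhqqnqnqQqQ⇒nnqqhqqnqnqqhqQ⇒nnqqhqqnqnqqhqqh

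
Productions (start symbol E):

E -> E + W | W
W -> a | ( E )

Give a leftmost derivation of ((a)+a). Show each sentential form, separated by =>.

E => W => (E) => (E+W) => (W+W) => ((E)+W) => ((W)+W) => ((a)+W) => ((a)+a)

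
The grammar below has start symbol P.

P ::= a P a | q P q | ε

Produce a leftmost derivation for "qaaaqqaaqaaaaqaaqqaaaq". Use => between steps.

P => qPq => qaPaq => qaaPaaq => qaaaPaaaq => qaaaqPqaaaq => qaaaqqPqqaaaq => qaaaqqaPaqqaaaq => qaaaqqaaPaaqqaaaq => qaaaqqaaqPqaaqqaaaq => qaaaqqaaqaPaqaaqqaaaq => qaaaqqaaqaaPaaqaaqqaaaq => qaaaqqaaqaaaaqaaqqaaaq

P => qPq   [P ::= q P q]
qPq => qaPaq   [P ::= a P a]
qaPaq => qaaPaaq   [P ::= a P a]
qaaPaaq => qaaaPaaaq   [P ::= a P a]
qaaaPaaaq => qaaaqPqaaaq   [P ::= q P q]
qaaaqPqaaaq => qaaaqqPqqaaaq   [P ::= q P q]
qaaaqqPqqaaaq => qaaaqqaPaqqaaaq   [P ::= a P a]
qaaaqqaPaqqaaaq => qaaaqqaaPaaqqaaaq   [P ::= a P a]
qaaaqqaaPaaqqaaaq => qaaaqqaaqPqaaqqaaaq   [P ::= q P q]
qaaaqqaaqPqaaqqaaaq => qaaaqqaaqaPaqaaqqaaaq   [P ::= a P a]
qaaaqqaaqaPaqaaqqaaaq => qaaaqqaaqaaPaaqaaqqaaaq   [P ::= a P a]
qaaaqqaaqaaPaaqaaqqaaaq => qaaaqqaaqaaaaqaaqqaaaq   [P ::= ε]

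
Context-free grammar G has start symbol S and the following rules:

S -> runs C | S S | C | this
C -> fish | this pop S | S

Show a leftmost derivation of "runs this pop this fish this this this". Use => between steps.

S => S S => S S S => S S S S => runs C S S S => runs this pop S S S S => runs this pop S S S S S => runs this pop this S S S S => runs this pop this C S S S => runs this pop this fish S S S => runs this pop this fish this S S => runs this pop this fish this this S => runs this pop this fish this this this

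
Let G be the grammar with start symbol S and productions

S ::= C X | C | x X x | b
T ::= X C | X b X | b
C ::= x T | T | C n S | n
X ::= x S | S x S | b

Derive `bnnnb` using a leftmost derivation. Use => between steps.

S => C   [S ::= C]
C => CnS   [C ::= C n S]
CnS => TnS   [C ::= T]
TnS => bnS   [T ::= b]
bnS => bnC   [S ::= C]
bnC => bnCnS   [C ::= C n S]
bnCnS => bnnnS   [C ::= n]
bnnnS => bnnnC   [S ::= C]
bnnnC => bnnnT   [C ::= T]
bnnnT => bnnnb   [T ::= b]

S => C => CnS => TnS => bnS => bnC => bnCnS => bnnnS => bnnnC => bnnnT => bnnnb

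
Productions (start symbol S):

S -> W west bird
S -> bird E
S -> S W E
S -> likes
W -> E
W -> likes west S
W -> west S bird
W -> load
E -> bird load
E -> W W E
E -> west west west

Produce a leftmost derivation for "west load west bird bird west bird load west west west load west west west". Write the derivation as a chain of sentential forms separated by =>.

S => S W E   [S -> S W E]
S W E => S W E W E   [S -> S W E]
S W E W E => W west bird W E W E   [S -> W west bird]
W west bird W E W E => west S bird west bird W E W E   [W -> west S bird]
west S bird west bird W E W E => west W west bird bird west bird W E W E   [S -> W west bird]
west W west bird bird west bird W E W E => west load west bird bird west bird W E W E   [W -> load]
west load west bird bird west bird W E W E => west load west bird bird west bird load E W E   [W -> load]
west load west bird bird west bird load E W E => west load west bird bird west bird load west west west W E   [E -> west west west]
west load west bird bird west bird load west west west W E => west load west bird bird west bird load west west west load E   [W -> load]
west load west bird bird west bird load west west west load E => west load west bird bird west bird load west west west load west west west   [E -> west west west]

S => S W E => S W E W E => W west bird W E W E => west S bird west bird W E W E => west W west bird bird west bird W E W E => west load west bird bird west bird W E W E => west load west bird bird west bird load E W E => west load west bird bird west bird load west west west W E => west load west bird bird west bird load west west west load E => west load west bird bird west bird load west west west load west west west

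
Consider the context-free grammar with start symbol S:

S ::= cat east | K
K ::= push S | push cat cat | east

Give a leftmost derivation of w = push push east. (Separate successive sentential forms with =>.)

S => K => push S => push K => push push S => push push K => push push east

S => K   [S ::= K]
K => push S   [K ::= push S]
push S => push K   [S ::= K]
push K => push push S   [K ::= push S]
push push S => push push K   [S ::= K]
push push K => push push east   [K ::= east]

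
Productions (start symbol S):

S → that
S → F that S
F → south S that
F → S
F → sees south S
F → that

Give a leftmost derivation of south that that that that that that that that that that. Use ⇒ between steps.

S ⇒ F that S ⇒ south S that that S ⇒ south F that S that that S ⇒ south S that S that that S ⇒ south F that S that S that that S ⇒ south that that S that S that that S ⇒ south that that F that S that S that that S ⇒ south that that S that S that S that that S ⇒ south that that that that S that S that that S ⇒ south that that that that that that S that that S ⇒ south that that that that that that that that that S ⇒ south that that that that that that that that that that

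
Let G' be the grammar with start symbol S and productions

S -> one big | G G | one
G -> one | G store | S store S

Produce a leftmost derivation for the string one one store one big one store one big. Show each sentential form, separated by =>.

S => G G => one G => one S store S => one G G store S => one S store S G store S => one one store S G store S => one one store one big G store S => one one store one big one store S => one one store one big one store one big

S => G G   [S -> G G]
G G => one G   [G -> one]
one G => one S store S   [G -> S store S]
one S store S => one G G store S   [S -> G G]
one G G store S => one S store S G store S   [G -> S store S]
one S store S G store S => one one store S G store S   [S -> one]
one one store S G store S => one one store one big G store S   [S -> one big]
one one store one big G store S => one one store one big one store S   [G -> one]
one one store one big one store S => one one store one big one store one big   [S -> one big]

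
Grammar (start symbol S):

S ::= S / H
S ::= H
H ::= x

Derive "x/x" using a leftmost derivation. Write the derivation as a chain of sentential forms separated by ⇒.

S ⇒ S/H   [S ::= S / H]
S/H ⇒ H/H   [S ::= H]
H/H ⇒ x/H   [H ::= x]
x/H ⇒ x/x   [H ::= x]

S⇒S/H⇒H/H⇒x/H⇒x/x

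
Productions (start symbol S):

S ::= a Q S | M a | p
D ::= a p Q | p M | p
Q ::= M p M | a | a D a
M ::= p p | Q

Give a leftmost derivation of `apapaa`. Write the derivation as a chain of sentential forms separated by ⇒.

S⇒Ma⇒Qa⇒MpMa⇒QpMa⇒aDapMa⇒apapMa⇒apapQa⇒apapaa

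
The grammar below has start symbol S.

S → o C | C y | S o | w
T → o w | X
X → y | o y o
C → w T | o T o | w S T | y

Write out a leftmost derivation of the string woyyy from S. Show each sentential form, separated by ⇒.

S ⇒ Cy ⇒ wSTy ⇒ woCTy ⇒ woyTy ⇒ woyXy ⇒ woyyy

S ⇒ Cy   [S → C y]
Cy ⇒ wSTy   [C → w S T]
wSTy ⇒ woCTy   [S → o C]
woCTy ⇒ woyTy   [C → y]
woyTy ⇒ woyXy   [T → X]
woyXy ⇒ woyyy   [X → y]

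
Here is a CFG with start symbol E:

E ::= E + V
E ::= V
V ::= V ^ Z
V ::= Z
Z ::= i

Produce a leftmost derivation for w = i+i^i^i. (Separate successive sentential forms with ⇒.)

E ⇒ E+V ⇒ V+V ⇒ Z+V ⇒ i+V ⇒ i+V^Z ⇒ i+V^Z^Z ⇒ i+Z^Z^Z ⇒ i+i^Z^Z ⇒ i+i^i^Z ⇒ i+i^i^i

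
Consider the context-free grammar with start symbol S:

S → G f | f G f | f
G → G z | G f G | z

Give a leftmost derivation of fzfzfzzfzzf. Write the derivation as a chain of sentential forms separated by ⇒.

S⇒fGf⇒fGfGf⇒fGfGfGf⇒fzfGfGf⇒fzfGfGfGf⇒fzfzfGfGf⇒fzfzfGzfGf⇒fzfzfzzfGf⇒fzfzfzzfGzf⇒fzfzfzzfzzf

S ⇒ fGf   [S → f G f]
fGf ⇒ fGfGf   [G → G f G]
fGfGf ⇒ fGfGfGf   [G → G f G]
fGfGfGf ⇒ fzfGfGf   [G → z]
fzfGfGf ⇒ fzfGfGfGf   [G → G f G]
fzfGfGfGf ⇒ fzfzfGfGf   [G → z]
fzfzfGfGf ⇒ fzfzfGzfGf   [G → G z]
fzfzfGzfGf ⇒ fzfzfzzfGf   [G → z]
fzfzfzzfGf ⇒ fzfzfzzfGzf   [G → G z]
fzfzfzzfGzf ⇒ fzfzfzzfzzf   [G → z]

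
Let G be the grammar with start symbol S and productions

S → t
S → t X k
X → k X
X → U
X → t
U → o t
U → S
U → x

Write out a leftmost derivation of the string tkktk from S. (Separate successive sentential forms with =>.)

S=>tXk=>tkXk=>tkkXk=>tkkUk=>tkkSk=>tkktk

S => tXk   [S → t X k]
tXk => tkXk   [X → k X]
tkXk => tkkXk   [X → k X]
tkkXk => tkkUk   [X → U]
tkkUk => tkkSk   [U → S]
tkkSk => tkktk   [S → t]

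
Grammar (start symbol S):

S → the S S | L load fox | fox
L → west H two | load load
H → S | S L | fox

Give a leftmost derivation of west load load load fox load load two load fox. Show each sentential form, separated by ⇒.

S ⇒ L load fox   [S → L load fox]
L load fox ⇒ west H two load fox   [L → west H two]
west H two load fox ⇒ west S L two load fox   [H → S L]
west S L two load fox ⇒ west L load fox L two load fox   [S → L load fox]
west L load fox L two load fox ⇒ west load load load fox L two load fox   [L → load load]
west load load load fox L two load fox ⇒ west load load load fox load load two load fox   [L → load load]

S ⇒ L load fox ⇒ west H two load fox ⇒ west S L two load fox ⇒ west L load fox L two load fox ⇒ west load load load fox L two load fox ⇒ west load load load fox load load two load fox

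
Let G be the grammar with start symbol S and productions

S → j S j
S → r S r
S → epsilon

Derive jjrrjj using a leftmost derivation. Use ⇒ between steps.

S ⇒ jSj   [S → j S j]
jSj ⇒ jjSjj   [S → j S j]
jjSjj ⇒ jjrSrjj   [S → r S r]
jjrSrjj ⇒ jjrrjj   [S → epsilon]

S ⇒ jSj ⇒ jjSjj ⇒ jjrSrjj ⇒ jjrrjj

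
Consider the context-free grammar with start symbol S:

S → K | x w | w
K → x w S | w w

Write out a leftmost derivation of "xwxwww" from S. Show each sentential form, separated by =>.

S => K   [S → K]
K => xwS   [K → x w S]
xwS => xwK   [S → K]
xwK => xwxwS   [K → x w S]
xwxwS => xwxwK   [S → K]
xwxwK => xwxwww   [K → w w]

S => K => xwS => xwK => xwxwS => xwxwK => xwxwww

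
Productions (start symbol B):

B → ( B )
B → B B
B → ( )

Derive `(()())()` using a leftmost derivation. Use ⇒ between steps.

B ⇒ BB ⇒ (B)B ⇒ (BB)B ⇒ (()B)B ⇒ (()())B ⇒ (()())()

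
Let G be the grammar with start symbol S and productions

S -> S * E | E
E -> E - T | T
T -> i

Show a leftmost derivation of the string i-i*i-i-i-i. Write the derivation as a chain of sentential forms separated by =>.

S=>S*E=>E*E=>E-T*E=>T-T*E=>i-T*E=>i-i*E=>i-i*E-T=>i-i*E-T-T=>i-i*E-T-T-T=>i-i*T-T-T-T=>i-i*i-T-T-T=>i-i*i-i-T-T=>i-i*i-i-i-T=>i-i*i-i-i-i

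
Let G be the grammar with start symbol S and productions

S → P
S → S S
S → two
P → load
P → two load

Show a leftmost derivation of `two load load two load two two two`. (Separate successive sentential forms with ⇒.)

S ⇒ S S ⇒ S S S ⇒ P S S ⇒ two load S S ⇒ two load S S S ⇒ two load P S S ⇒ two load load S S ⇒ two load load P S ⇒ two load load two load S ⇒ two load load two load S S ⇒ two load load two load S S S ⇒ two load load two load two S S ⇒ two load load two load two two S ⇒ two load load two load two two two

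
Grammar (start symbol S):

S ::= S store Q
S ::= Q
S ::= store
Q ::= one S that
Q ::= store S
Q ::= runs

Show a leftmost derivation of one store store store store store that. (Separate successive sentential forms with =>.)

S => Q => one S that => one S store Q that => one Q store Q that => one store S store Q that => one store store store Q that => one store store store store S that => one store store store store store that

S => Q   [S ::= Q]
Q => one S that   [Q ::= one S that]
one S that => one S store Q that   [S ::= S store Q]
one S store Q that => one Q store Q that   [S ::= Q]
one Q store Q that => one store S store Q that   [Q ::= store S]
one store S store Q that => one store store store Q that   [S ::= store]
one store store store Q that => one store store store store S that   [Q ::= store S]
one store store store store S that => one store store store store store that   [S ::= store]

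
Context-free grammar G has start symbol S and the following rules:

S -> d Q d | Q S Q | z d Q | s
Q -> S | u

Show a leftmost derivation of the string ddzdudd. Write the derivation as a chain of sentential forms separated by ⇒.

S ⇒ dQd ⇒ dSd ⇒ ddQdd ⇒ ddSdd ⇒ ddzdQdd ⇒ ddzdudd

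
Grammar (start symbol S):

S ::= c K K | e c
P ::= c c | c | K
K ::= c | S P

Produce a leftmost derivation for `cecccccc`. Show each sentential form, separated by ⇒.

S ⇒ cKK ⇒ cSPK ⇒ cecPK ⇒ cecKK ⇒ ceccK ⇒ ceccSP ⇒ cecccKKP ⇒ ceccccKP ⇒ cecccccP ⇒ cecccccK ⇒ cecccccc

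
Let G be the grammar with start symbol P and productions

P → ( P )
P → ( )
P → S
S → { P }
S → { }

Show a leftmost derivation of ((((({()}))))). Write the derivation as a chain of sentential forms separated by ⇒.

P⇒(P)⇒((P))⇒(((P)))⇒((((P))))⇒(((((P)))))⇒(((((S)))))⇒((((({P})))))⇒((((({()})))))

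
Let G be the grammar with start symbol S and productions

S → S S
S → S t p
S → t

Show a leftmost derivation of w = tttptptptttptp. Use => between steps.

S => Stp => SStp => tStp => tSStp => tSSStp => tStpSStp => tStptpSStp => tStptptpSStp => tttptptpSStp => tttptptptStp => tttptptptStptp => tttptptptttptp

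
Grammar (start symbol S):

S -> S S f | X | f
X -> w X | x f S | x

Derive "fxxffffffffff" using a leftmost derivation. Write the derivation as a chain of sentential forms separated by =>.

S=>SSf=>SSfSf=>SSfSfSf=>fSfSfSf=>fSSffSfSf=>fXSffSfSf=>fxSffSfSf=>fxXffSfSf=>fxxfSffSfSf=>fxxfSSfffSfSf=>fxxffSfffSfSf=>fxxffffffSfSf=>fxxffffffffSf=>fxxffffffffff

S => SSf   [S -> S S f]
SSf => SSfSf   [S -> S S f]
SSfSf => SSfSfSf   [S -> S S f]
SSfSfSf => fSfSfSf   [S -> f]
fSfSfSf => fSSffSfSf   [S -> S S f]
fSSffSfSf => fXSffSfSf   [S -> X]
fXSffSfSf => fxSffSfSf   [X -> x]
fxSffSfSf => fxXffSfSf   [S -> X]
fxXffSfSf => fxxfSffSfSf   [X -> x f S]
fxxfSffSfSf => fxxfSSfffSfSf   [S -> S S f]
fxxfSSfffSfSf => fxxffSfffSfSf   [S -> f]
fxxffSfffSfSf => fxxffffffSfSf   [S -> f]
fxxffffffSfSf => fxxffffffffSf   [S -> f]
fxxffffffffSf => fxxffffffffff   [S -> f]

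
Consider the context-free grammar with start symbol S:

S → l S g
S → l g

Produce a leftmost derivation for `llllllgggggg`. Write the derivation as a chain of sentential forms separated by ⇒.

S ⇒ lSg ⇒ llSgg ⇒ lllSggg ⇒ llllSgggg ⇒ lllllSggggg ⇒ llllllgggggg

S ⇒ lSg   [S → l S g]
lSg ⇒ llSgg   [S → l S g]
llSgg ⇒ lllSggg   [S → l S g]
lllSggg ⇒ llllSgggg   [S → l S g]
llllSgggg ⇒ lllllSggggg   [S → l S g]
lllllSggggg ⇒ llllllgggggg   [S → l g]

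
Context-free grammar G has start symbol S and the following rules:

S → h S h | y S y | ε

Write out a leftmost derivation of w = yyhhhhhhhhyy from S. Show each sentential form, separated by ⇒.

S ⇒ ySy ⇒ yySyy ⇒ yyhShyy ⇒ yyhhShhyy ⇒ yyhhhShhhyy ⇒ yyhhhhShhhhyy ⇒ yyhhhhhhhhyy

S ⇒ ySy   [S → y S y]
ySy ⇒ yySyy   [S → y S y]
yySyy ⇒ yyhShyy   [S → h S h]
yyhShyy ⇒ yyhhShhyy   [S → h S h]
yyhhShhyy ⇒ yyhhhShhhyy   [S → h S h]
yyhhhShhhyy ⇒ yyhhhhShhhhyy   [S → h S h]
yyhhhhShhhhyy ⇒ yyhhhhhhhhyy   [S → ε]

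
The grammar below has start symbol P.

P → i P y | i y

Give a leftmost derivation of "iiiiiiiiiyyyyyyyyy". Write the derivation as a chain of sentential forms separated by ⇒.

P ⇒ iPy ⇒ iiPyy ⇒ iiiPyyy ⇒ iiiiPyyyy ⇒ iiiiiPyyyyy ⇒ iiiiiiPyyyyyy ⇒ iiiiiiiPyyyyyyy ⇒ iiiiiiiiPyyyyyyyy ⇒ iiiiiiiiiyyyyyyyyy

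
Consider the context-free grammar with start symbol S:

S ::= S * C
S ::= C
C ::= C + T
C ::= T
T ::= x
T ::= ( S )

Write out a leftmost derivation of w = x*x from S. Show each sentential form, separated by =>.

S=>S*C=>C*C=>T*C=>x*C=>x*T=>x*x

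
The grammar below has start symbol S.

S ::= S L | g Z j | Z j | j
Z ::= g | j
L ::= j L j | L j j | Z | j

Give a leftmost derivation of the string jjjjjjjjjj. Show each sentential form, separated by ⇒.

S ⇒ SL ⇒ SLL ⇒ ZjLL ⇒ jjLL ⇒ jjZL ⇒ jjjL ⇒ jjjjLj ⇒ jjjjLjjj ⇒ jjjjLjjjjj ⇒ jjjjjjjjjj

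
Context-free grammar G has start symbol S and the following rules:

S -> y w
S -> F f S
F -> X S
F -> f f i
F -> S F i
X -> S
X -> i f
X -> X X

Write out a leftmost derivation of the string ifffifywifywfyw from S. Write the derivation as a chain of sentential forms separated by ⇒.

S ⇒ FfS ⇒ XSfS ⇒ XXSfS ⇒ XXXSfS ⇒ ifXXSfS ⇒ ifSXSfS ⇒ ifFfSXSfS ⇒ ifffifSXSfS ⇒ ifffifywXSfS ⇒ ifffifywifSfS ⇒ ifffifywifywfS ⇒ ifffifywifywfyw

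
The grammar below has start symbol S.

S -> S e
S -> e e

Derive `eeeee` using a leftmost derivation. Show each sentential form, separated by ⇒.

S ⇒ Se   [S -> S e]
Se ⇒ See   [S -> S e]
See ⇒ Seee   [S -> S e]
Seee ⇒ eeeee   [S -> e e]

S ⇒ Se ⇒ See ⇒ Seee ⇒ eeeee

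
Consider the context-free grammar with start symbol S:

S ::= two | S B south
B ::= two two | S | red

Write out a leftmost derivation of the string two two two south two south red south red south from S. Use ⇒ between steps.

S ⇒ S B south   [S ::= S B south]
S B south ⇒ S B south B south   [S ::= S B south]
S B south B south ⇒ S B south B south B south   [S ::= S B south]
S B south B south B south ⇒ S B south B south B south B south   [S ::= S B south]
S B south B south B south B south ⇒ two B south B south B south B south   [S ::= two]
two B south B south B south B south ⇒ two two two south B south B south B south   [B ::= two two]
two two two south B south B south B south ⇒ two two two south S south B south B south   [B ::= S]
two two two south S south B south B south ⇒ two two two south two south B south B south   [S ::= two]
two two two south two south B south B south ⇒ two two two south two south red south B south   [B ::= red]
two two two south two south red south B south ⇒ two two two south two south red south red south   [B ::= red]

S ⇒ S B south ⇒ S B south B south ⇒ S B south B south B south ⇒ S B south B south B south B south ⇒ two B south B south B south B south ⇒ two two two south B south B south B south ⇒ two two two south S south B south B south ⇒ two two two south two south B south B south ⇒ two two two south two south red south B south ⇒ two two two south two south red south red south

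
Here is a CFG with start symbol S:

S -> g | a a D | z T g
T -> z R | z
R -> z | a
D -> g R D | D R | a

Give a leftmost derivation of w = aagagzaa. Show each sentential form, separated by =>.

S => aaD => aaDR => aagRDR => aagaDR => aagagRDR => aagagzDR => aagagzaR => aagagzaa

S => aaD   [S -> a a D]
aaD => aaDR   [D -> D R]
aaDR => aagRDR   [D -> g R D]
aagRDR => aagaDR   [R -> a]
aagaDR => aagagRDR   [D -> g R D]
aagagRDR => aagagzDR   [R -> z]
aagagzDR => aagagzaR   [D -> a]
aagagzaR => aagagzaa   [R -> a]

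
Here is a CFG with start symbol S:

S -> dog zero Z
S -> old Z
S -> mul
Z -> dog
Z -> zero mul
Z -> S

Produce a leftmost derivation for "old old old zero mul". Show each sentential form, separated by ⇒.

S ⇒ old Z ⇒ old S ⇒ old old Z ⇒ old old S ⇒ old old old Z ⇒ old old old zero mul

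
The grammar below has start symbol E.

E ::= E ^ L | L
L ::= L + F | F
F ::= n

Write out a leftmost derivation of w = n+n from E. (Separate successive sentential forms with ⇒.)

E ⇒ L ⇒ L+F ⇒ F+F ⇒ n+F ⇒ n+n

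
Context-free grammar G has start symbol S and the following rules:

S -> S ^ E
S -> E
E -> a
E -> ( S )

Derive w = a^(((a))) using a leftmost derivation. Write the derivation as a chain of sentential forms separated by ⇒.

S ⇒ S^E   [S -> S ^ E]
S^E ⇒ E^E   [S -> E]
E^E ⇒ a^E   [E -> a]
a^E ⇒ a^(S)   [E -> ( S )]
a^(S) ⇒ a^(E)   [S -> E]
a^(E) ⇒ a^((S))   [E -> ( S )]
a^((S)) ⇒ a^((E))   [S -> E]
a^((E)) ⇒ a^(((S)))   [E -> ( S )]
a^(((S))) ⇒ a^(((E)))   [S -> E]
a^(((E))) ⇒ a^(((a)))   [E -> a]

S ⇒ S^E ⇒ E^E ⇒ a^E ⇒ a^(S) ⇒ a^(E) ⇒ a^((S)) ⇒ a^((E)) ⇒ a^(((S))) ⇒ a^(((E))) ⇒ a^(((a)))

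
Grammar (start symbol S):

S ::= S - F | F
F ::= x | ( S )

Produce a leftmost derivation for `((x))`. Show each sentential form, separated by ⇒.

S ⇒ F ⇒ (S) ⇒ (F) ⇒ ((S)) ⇒ ((F)) ⇒ ((x))

S ⇒ F   [S ::= F]
F ⇒ (S)   [F ::= ( S )]
(S) ⇒ (F)   [S ::= F]
(F) ⇒ ((S))   [F ::= ( S )]
((S)) ⇒ ((F))   [S ::= F]
((F)) ⇒ ((x))   [F ::= x]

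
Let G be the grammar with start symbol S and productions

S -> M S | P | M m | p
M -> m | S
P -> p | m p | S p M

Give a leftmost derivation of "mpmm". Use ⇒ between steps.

S⇒MS⇒SS⇒PS⇒mpS⇒mpMm⇒mpmm

S ⇒ MS   [S -> M S]
MS ⇒ SS   [M -> S]
SS ⇒ PS   [S -> P]
PS ⇒ mpS   [P -> m p]
mpS ⇒ mpMm   [S -> M m]
mpMm ⇒ mpmm   [M -> m]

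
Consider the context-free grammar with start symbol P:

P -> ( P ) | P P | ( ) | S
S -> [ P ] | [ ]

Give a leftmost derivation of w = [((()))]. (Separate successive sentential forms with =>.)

P => S   [P -> S]
S => [P]   [S -> [ P ]]
[P] => [(P)]   [P -> ( P )]
[(P)] => [((P))]   [P -> ( P )]
[((P))] => [((()))]   [P -> ( )]

P => S => [P] => [(P)] => [((P))] => [((()))]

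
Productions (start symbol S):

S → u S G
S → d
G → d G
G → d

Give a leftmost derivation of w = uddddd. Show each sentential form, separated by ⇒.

S ⇒ uSG   [S → u S G]
uSG ⇒ udG   [S → d]
udG ⇒ uddG   [G → d G]
uddG ⇒ udddG   [G → d G]
udddG ⇒ uddddG   [G → d G]
uddddG ⇒ uddddd   [G → d]

S ⇒ uSG ⇒ udG ⇒ uddG ⇒ udddG ⇒ uddddG ⇒ uddddd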